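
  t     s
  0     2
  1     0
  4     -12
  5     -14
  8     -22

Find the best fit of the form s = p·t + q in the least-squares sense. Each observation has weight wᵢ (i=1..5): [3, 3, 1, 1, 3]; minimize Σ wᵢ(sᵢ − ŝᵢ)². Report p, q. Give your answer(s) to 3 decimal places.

The normal equations are: 236·p + 36·q = -646;  36·p + 11·q = -86.
det = 236·11 − 36² = 1300.
p = ((-646)·11 − 36·(-86))/1300 = -401/130; q = (236·(-86) − 36·(-646))/1300 = 148/65.

p = -3.085, q = 2.277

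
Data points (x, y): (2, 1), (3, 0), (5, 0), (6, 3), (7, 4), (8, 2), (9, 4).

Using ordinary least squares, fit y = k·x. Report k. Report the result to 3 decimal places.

k = 0.373

Setting ∂/∂k … = 0 gives: 268·k = 100.
k = 100/268 = 0.373134.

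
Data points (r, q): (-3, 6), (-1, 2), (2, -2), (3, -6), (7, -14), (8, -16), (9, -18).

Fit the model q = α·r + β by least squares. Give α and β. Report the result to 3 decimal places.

Entries of AᵀA: Σr·r = 217, Σr = 25, Σ1 = 7.
For Aᵀq: Σr·q = -430, Σq = -48.
So AᵀA·[α, β]ᵀ = Aᵀq: [[217, 25]; [25, 7]]·[α, β]ᵀ = [-430, -48]ᵀ.
Eliminating β: 7·(row 1) − 25·(row 2) gives 894·α = 7·(-430) − 25·(-48) = -1810, so α = -905/447.
Then β = ((-48) − 25·(-905/447))/7 = 167/447.

α = -2.025, β = 0.374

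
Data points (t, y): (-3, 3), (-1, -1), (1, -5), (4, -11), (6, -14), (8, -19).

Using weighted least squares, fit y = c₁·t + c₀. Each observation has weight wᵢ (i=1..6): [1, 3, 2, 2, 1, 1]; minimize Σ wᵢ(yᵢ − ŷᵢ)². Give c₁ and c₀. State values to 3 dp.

c₁ = -1.963, c₀ = -2.967

Sums needed: Σwᵢ·t·t = 146, Σwᵢ·t = 18, Σwᵢ·1 = 10.
Right-hand side: Σwᵢ·t·y = -340, Σwᵢ·y = -65.
Normal equations: [[146, 18]; [18, 10]]·[c₁, c₀]ᵀ = [-340, -65]ᵀ.
Eliminating c₀: 10·(row 1) − 18·(row 2) gives 1136·c₁ = 10·(-340) − 18·(-65) = -2230, so c₁ = -1115/568.
Then c₀ = ((-65) − 18·(-1115/568))/10 = -1685/568.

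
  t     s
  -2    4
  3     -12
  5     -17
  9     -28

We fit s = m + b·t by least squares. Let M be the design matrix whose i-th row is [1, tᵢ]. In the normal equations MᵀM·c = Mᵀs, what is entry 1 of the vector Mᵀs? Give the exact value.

-53

Entry 1 ↔ basis 1, so (Mᵀs)_{1} = Σᵢ sᵢ = (1)·(4) + (1)·(-12) + (1)·(-17) + (1)·(-28) = -53.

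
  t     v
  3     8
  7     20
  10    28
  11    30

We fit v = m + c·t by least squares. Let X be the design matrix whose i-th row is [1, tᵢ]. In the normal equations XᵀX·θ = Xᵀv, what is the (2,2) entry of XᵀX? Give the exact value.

279

Row 2 ↔ basis t, column 2 ↔ basis t, so (XᵀX)_{2,2} = Σᵢ (t)·(t) = (3)·(3) + (7)·(7) + (10)·(10) + (11)·(11) = 279.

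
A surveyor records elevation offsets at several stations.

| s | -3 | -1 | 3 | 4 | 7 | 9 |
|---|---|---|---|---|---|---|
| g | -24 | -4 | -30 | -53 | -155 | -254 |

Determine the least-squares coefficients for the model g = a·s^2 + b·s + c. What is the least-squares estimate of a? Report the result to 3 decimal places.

Entries of MᵀM: Σs^2·s^2 = 9381, Σs^2·s = 1135, Σs^2 = 165, Σs·s = 165, Σs = 19, Σ1 = 6.
And Σs^2·g = -29507, Σs·g = -3597, Σg = -520.
So MᵀM·[a, b, c]ᵀ = Mᵀg: [[9381, 1135, 165]; [1135, 165, 19]; [165, 19, 6]]·[a, b, c]ᵀ = [-29507, -3597, -520]ᵀ.
Inverting the 3×3 Gram matrix, [a, b, c]ᵀ = [-299716/99453, -33038/33151, -63209/99453]ᵀ.

a = -3.014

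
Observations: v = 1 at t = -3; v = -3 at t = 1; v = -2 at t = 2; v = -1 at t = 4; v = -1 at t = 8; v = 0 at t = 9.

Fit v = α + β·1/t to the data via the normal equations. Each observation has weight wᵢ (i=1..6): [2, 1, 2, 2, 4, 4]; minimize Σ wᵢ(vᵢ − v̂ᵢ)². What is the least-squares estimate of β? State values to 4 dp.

Normal-equation sums: Σwᵢ·1 = 15, Σwᵢ·1/t = 25/9, Σwᵢ·1/t·1/t = 2539/1296.
For AᵀWv: Σwᵢ·v = -11, Σwᵢ·1/t·v = -20/3.
Determinant 15·(2539/1296) − (25/9)² = 28085/1296.
α = ((-11)·(2539/1296) − (25/9)·(-20/3))/(28085/1296) = -3929/28085; β = (15·(-20/3) − (25/9)·(-11))/(28085/1296) = -18000/5617.

β = -3.2046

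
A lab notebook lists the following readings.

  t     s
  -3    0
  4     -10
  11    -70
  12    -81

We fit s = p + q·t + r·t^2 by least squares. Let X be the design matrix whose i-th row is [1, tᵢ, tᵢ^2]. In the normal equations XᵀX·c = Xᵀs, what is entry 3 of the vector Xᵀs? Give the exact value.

-20294

Entry 3 ↔ basis t^2, so (Xᵀs)_{3} = Σᵢ (t^2)·sᵢ = (9)·(0) + (16)·(-10) + (121)·(-70) + (144)·(-81) = -20294.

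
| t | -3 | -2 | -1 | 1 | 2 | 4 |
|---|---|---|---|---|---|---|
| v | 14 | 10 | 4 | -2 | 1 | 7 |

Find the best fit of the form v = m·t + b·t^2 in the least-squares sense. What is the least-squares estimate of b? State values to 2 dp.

b = 0.98

The normal system AᵀA·[m, b]ᵀ = Aᵀv is [[35, 37]; [37, 371]]·[m, b]ᵀ = [-38, 284]ᵀ.
Δ = 35·371 − 37² = 11616.
m = ((-38)·371 − 37·284)/11616 = -4101/1936; b = (35·284 − 37·(-38))/11616 = 1891/1936.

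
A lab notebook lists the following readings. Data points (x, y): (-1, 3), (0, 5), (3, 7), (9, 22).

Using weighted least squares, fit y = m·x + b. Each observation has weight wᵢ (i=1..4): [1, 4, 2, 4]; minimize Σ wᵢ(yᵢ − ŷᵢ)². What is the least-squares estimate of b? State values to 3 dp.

b = 4.208

Entries of AᵀWA: Σwᵢ·x·x = 343, Σwᵢ·x = 41, Σwᵢ·1 = 11.
For AᵀWy: Σwᵢ·x·y = 831, Σwᵢ·y = 125.
So AᵀWA·[m, b]ᵀ = AᵀWy: [[343, 41]; [41, 11]]·[m, b]ᵀ = [831, 125]ᵀ.
det = 343·11 − 41² = 2092.
m = (831·11 − 41·125)/2092 = 1004/523; b = (343·125 − 41·831)/2092 = 2201/523.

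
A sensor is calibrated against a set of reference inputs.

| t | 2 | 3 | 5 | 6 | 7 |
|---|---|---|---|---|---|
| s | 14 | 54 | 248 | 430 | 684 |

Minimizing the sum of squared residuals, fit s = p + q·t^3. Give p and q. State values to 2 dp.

p = -1.17, q = 2.00

From the data, Σ1 = 5, Σt^3 = 719, Σt^3·t^3 = 180723.
Moment sums: Σs = 1430, Σt^3·s = 360062.
Normal equations: [[5, 719]; [719, 180723]]·[p, q]ᵀ = [1430, 360062]ᵀ.
Eliminating q: 180723·(row 1) − 719·(row 2) gives 386654·p = 180723·1430 − 719·360062 = -450688, so p = -225344/193327.
Then q = (360062 − 719·(-225344/193327))/180723 = 386070/193327.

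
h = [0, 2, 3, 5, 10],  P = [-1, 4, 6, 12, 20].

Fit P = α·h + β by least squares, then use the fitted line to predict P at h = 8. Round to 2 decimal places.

P̂ = 16.61

Compute the Gram sums: Σh·h = 138, Σh = 20, Σ1 = 5.
And Σh·P = 286, ΣP = 41.
Determinant 138·5 − 20² = 290.
α = (286·5 − 20·41)/290 = 61/29; β = (138·41 − 20·286)/290 = -31/145.
At h = 8: P̂ = (61/29)·(8) + (-31/145)·(1) = 2409/145.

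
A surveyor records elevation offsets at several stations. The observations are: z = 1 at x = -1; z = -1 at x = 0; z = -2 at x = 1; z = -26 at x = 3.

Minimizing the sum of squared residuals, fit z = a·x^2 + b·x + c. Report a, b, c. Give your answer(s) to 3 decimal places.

a = -2.341, b = -1.841, c = 0.818

Normal-equation sums: Σx^2·x^2 = 83, Σx^2·x = 27, Σx^2 = 11, Σx·x = 11, Σx = 3, Σ1 = 4.
Right-hand side: Σx^2·z = -235, Σx·z = -81, Σz = -28.
So MᵀM·[a, b, c]ᵀ = Mᵀz: [[83, 27, 11]; [27, 11, 3]; [11, 3, 4]]·[a, b, c]ᵀ = [-235, -81, -28]ᵀ.
Row-reducing yields a = -103/44, b = -81/44, c = 9/11.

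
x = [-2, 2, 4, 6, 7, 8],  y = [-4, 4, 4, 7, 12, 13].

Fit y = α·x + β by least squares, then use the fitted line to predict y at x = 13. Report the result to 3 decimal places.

ŷ = 20.373

Entries of MᵀM: Σx·x = 173, Σx = 25, Σ1 = 6.
Right-hand side: Σx·y = 262, Σy = 36.
So MᵀM·[α, β]ᵀ = Mᵀy: [[173, 25]; [25, 6]]·[α, β]ᵀ = [262, 36]ᵀ.
Δ = 173·6 − 25² = 413.
α = (262·6 − 25·36)/413 = 96/59; β = (173·36 − 25·262)/413 = -46/59.
At x = 13: ŷ = (96/59)·(13) + (-46/59)·(1) = 1202/59.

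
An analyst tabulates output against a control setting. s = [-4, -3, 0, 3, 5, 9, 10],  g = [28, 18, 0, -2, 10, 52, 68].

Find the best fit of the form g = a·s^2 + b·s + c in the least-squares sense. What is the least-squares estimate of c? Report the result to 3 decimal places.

From the data, Σs^2·s^2 = 17604, Σs^2·s = 1790, Σs^2 = 240, Σs·s = 240, Σs = 20, Σ1 = 7.
Right-hand side: Σs^2·g = 11854, Σs·g = 1026, Σg = 174.
So MᵀM·[a, b, c]ᵀ = Mᵀg: [[17604, 1790, 240]; [1790, 240, 20]; [240, 20, 7]]·[a, b, c]ᵀ = [11854, 1026, 174]ᵀ.
Solving the 3×3 system (Gaussian elimination) gives a = 172447/173221, b = -2702153/866105, c = -62602/173221.

c = -0.361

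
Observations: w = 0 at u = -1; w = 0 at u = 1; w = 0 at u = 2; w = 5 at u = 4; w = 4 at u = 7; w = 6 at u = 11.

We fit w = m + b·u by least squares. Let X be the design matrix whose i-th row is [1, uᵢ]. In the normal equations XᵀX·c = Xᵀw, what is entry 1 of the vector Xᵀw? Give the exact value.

15

Entry 1 ↔ basis 1, so (Xᵀw)_{1} = Σᵢ wᵢ = (1)·(0) + (1)·(0) + (1)·(0) + (1)·(5) + (1)·(4) + (1)·(6) = 15.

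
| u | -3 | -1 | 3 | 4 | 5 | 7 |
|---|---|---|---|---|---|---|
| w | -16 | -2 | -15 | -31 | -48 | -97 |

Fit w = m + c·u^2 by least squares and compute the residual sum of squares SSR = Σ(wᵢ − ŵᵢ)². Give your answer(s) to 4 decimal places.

SSR = 5.4916

Compute the Gram sums: Σ1 = 6, Σu^2 = 109, Σu^2·u^2 = 3445.
Moment sums: Σw = -209, Σu^2·w = -6730.
Normal equations: [[6, 109]; [109, 3445]]·[m, c]ᵀ = [-209, -6730]ᵀ.
Determinant 6·3445 − 109² = 8789.
m = ((-209)·3445 − 109·(-6730))/8789 = 13565/8789; c = (6·(-6730) − 109·(-209))/8789 = -17599/8789.
Residuals: 382/799, -13544/8789, 1181/799, -4440/8789, 4538/8789, -3747/8789; SSR = 48266/8789.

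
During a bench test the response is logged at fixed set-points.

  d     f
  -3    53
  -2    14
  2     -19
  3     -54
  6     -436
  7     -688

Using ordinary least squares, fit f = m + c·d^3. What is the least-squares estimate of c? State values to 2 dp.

c = -2.00

The normal system MᵀM·[m, c]ᵀ = Mᵀf is [[6, 559]; [559, 165891]]·[m, c]ᵀ = [-1130, -333313]ᵀ.
Δ = 6·165891 − 559² = 682865.
m = ((-1130)·165891 − 559·(-333313))/682865 = -1134863/682865; c = (6·(-333313) − 559·(-1130))/682865 = -1368208/682865.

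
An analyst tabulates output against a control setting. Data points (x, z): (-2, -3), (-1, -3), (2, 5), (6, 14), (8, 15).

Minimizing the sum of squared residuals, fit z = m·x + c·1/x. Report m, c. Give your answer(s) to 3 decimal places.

MᵀM·[m, c]ᵀ = Mᵀz reads: 109·m + 5·c = 223;  5·m + (889/576)·c = 269/24.
Determinant 109·(889/576) − 5² = 82501/576.
m = (223·(889/576) − 5·(269/24))/(82501/576) = 165967/82501; c = (109·(269/24) − 5·223)/(82501/576) = 61464/82501.

m = 2.012, c = 0.745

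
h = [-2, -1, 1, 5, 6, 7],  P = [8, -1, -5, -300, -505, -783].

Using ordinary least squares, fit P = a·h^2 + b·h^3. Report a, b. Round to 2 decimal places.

a = -2.10, b = -1.98

The normal equations are: 4340·a + 27676·b = -64021;  27676·a + 179996·b = -415217.
Determinant 4340·179996 − 27676² = 15221664.
a = ((-64021)·179996 − 27676·(-415217))/15221664 = -13063/6218; b = (4340·(-415217) − 27676·(-64021))/15221664 = -419397/211412.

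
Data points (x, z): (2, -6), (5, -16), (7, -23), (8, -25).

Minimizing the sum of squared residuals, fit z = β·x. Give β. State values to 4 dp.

β = -3.1901

MᵀM·[β]ᵀ = Mᵀz reads: 142·β = -453.
Hence β = -453 / 142 ≈ -3.19014.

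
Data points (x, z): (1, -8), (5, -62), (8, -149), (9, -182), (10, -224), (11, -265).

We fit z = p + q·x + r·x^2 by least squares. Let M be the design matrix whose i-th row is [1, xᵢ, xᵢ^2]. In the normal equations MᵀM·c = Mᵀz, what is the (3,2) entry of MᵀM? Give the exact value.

Row 3 ↔ basis x^2, column 2 ↔ basis x, so (MᵀM)_{3,2} = Σᵢ (x^2)·(x) = (1)·(1) + (25)·(5) + (64)·(8) + (81)·(9) + (100)·(10) + (121)·(11) = 3698.

3698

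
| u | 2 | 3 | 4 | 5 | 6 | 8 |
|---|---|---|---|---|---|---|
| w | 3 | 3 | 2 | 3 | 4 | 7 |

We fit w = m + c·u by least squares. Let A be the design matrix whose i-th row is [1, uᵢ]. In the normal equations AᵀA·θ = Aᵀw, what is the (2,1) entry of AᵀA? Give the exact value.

Row 2 ↔ basis u, column 1 ↔ basis 1, so (AᵀA)_{2,1} = Σᵢ u = (2)·(1) + (3)·(1) + (4)·(1) + (5)·(1) + (6)·(1) + (8)·(1) = 28.

28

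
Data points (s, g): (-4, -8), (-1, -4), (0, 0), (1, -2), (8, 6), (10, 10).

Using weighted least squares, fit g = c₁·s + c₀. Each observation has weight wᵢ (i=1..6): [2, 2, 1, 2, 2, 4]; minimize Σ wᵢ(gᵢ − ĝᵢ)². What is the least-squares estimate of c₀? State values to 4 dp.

Normal-equation sums: Σwᵢ·s·s = 564, Σwᵢ·s = 48, Σwᵢ·1 = 13.
And Σwᵢ·s·g = 564, Σwᵢ·g = 24.
So AᵀWA·[c₁, c₀]ᵀ = AᵀWg: [[564, 48]; [48, 13]]·[c₁, c₀]ᵀ = [564, 24]ᵀ.
Determinant 564·13 − 48² = 5028.
c₁ = (564·13 − 48·24)/5028 = 515/419; c₀ = (564·24 − 48·564)/5028 = -1128/419.

c₀ = -2.6921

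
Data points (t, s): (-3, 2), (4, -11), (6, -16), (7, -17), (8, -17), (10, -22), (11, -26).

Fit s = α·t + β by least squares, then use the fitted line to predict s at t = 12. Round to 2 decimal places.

Entries of MᵀM: Σt·t = 395, Σt = 43, Σ1 = 7.
For Mᵀs: Σt·s = -907, Σs = -107.
MᵀM·[α, β]ᵀ = Mᵀs becomes [[395, 43]; [43, 7]]·[α, β]ᵀ = [-907, -107]ᵀ.
Determinant 395·7 − 43² = 916.
α = ((-907)·7 − 43·(-107))/916 = -437/229; β = (395·(-107) − 43·(-907))/916 = -816/229.
At t = 12: ŝ = (-437/229)·(12) + (-816/229)·(1) = -6060/229.

ŝ = -26.46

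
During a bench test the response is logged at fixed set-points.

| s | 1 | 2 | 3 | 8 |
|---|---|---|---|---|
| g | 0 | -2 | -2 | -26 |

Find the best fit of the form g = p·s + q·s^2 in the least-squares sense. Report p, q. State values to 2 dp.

p = 0.44, q = -0.46

The normal system XᵀX·[p, q]ᵀ = Xᵀg is [[78, 548]; [548, 4194]]·[p, q]ᵀ = [-218, -1690]ᵀ.
det = 78·4194 − 548² = 26828.
p = ((-218)·4194 − 548·(-1690))/26828 = 2957/6707; q = (78·(-1690) − 548·(-218))/26828 = -3089/6707.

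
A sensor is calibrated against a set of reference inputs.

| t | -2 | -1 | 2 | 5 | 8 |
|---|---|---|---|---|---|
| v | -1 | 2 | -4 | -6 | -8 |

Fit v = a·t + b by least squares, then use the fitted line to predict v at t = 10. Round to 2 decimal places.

v̂ = -10.12

MᵀM·[a, b]ᵀ = Mᵀv reads: 98·a + 12·b = -102;  12·a + 5·b = -17.
(Σt·t = 98, Σt = 12, Σ1 = 5, Σt·v = -102, Σv = -17.)
det = 98·5 − 12² = 346.
a = ((-102)·5 − 12·(-17))/346 = -153/173; b = (98·(-17) − 12·(-102))/346 = -221/173.
At t = 10: v̂ = (-153/173)·(10) + (-221/173)·(1) = -1751/173.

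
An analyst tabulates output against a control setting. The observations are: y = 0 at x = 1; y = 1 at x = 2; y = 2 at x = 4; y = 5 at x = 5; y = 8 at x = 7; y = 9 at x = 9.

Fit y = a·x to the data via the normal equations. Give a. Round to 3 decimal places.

a = 0.977

The normal system MᵀM·[a]ᵀ = Mᵀy is [[176]]·[a]ᵀ = [172]ᵀ.
a = 172/176 = 0.977273.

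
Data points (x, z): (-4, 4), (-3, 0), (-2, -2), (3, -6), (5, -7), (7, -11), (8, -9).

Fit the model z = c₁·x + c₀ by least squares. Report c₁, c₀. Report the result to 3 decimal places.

c₁ = -1.027, c₀ = -2.375

Entries of AᵀA: Σx·x = 176, Σx = 14, Σ1 = 7.
Right-hand side: Σx·z = -214, Σz = -31.
So AᵀA·[c₁, c₀]ᵀ = Aᵀz: [[176, 14]; [14, 7]]·[c₁, c₀]ᵀ = [-214, -31]ᵀ.
Δ = 176·7 − 14² = 1036.
c₁ = ((-214)·7 − 14·(-31))/1036 = -38/37; c₀ = (176·(-31) − 14·(-214))/1036 = -615/259.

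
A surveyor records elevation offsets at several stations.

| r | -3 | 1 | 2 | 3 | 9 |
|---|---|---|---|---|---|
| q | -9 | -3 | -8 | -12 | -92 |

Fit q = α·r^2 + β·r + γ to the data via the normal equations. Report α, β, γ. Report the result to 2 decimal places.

α = -1.05, β = -0.63, γ = -1.52

Compute the Gram sums: Σr^2·r^2 = 6740, Σr^2·r = 738, Σr^2 = 104, Σr·r = 104, Σr = 12, Σ1 = 5.
Moment sums: Σr^2·q = -7676, Σr·q = -856, Σq = -124.
So XᵀX·[α, β, γ]ᵀ = Xᵀq: [[6740, 738, 104]; [738, 104, 12]; [104, 12, 5]]·[α, β, γ]ᵀ = [-7676, -856, -124]ᵀ.
Row-reducing yields α = -138196/132051, β = -27670/44017, γ = -201164/132051.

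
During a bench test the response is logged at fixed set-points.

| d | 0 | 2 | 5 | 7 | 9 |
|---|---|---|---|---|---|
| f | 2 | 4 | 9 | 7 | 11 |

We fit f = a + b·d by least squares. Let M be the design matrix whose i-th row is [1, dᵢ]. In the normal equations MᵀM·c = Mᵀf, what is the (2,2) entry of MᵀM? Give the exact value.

159

Row 2 ↔ basis d, column 2 ↔ basis d, so (MᵀM)_{2,2} = Σᵢ (d)·(d) = (0)·(0) + (2)·(2) + (5)·(5) + (7)·(7) + (9)·(9) = 159.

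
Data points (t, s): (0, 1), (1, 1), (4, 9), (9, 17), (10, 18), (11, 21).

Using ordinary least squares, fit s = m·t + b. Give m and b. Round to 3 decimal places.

m = 1.830, b = 0.491

From the data, Σt·t = 319, Σt = 35, Σ1 = 6.
And Σt·s = 601, Σs = 67.
det = 319·6 − 35² = 689.
m = (601·6 − 35·67)/689 = 97/53; b = (319·67 − 35·601)/689 = 26/53.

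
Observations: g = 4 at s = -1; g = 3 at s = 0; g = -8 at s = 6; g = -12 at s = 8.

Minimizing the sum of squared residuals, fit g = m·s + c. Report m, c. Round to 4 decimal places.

m = -1.8000, c = 2.6000

The normal system AᵀA·[m, c]ᵀ = Aᵀg is [[101, 13]; [13, 4]]·[m, c]ᵀ = [-148, -13]ᵀ.
Δ = 101·4 − 13² = 235.
m = ((-148)·4 − 13·(-13))/235 = -9/5; c = (101·(-13) − 13·(-148))/235 = 13/5.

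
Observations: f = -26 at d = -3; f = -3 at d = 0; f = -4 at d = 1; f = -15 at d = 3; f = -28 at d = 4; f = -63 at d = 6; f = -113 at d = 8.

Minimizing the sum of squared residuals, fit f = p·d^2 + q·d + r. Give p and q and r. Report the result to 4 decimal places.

p = -1.9282, q = 1.6963, r = -3.4173

Sums needed: Σd^2·d^2 = 5811, Σd^2·d = 793, Σd^2 = 135, Σd·d = 135, Σd = 19, Σ1 = 7.
And Σd^2·f = -10321, Σd·f = -1365, Σf = -252.
XᵀX·[p, q, r]ᵀ = Xᵀf becomes [[5811, 793, 135]; [793, 135, 19]; [135, 19, 7]]·[p, q, r]ᵀ = [-10321, -1365, -252]ᵀ.
Inverting the 3×3 Gram matrix, [p, q, r]ᵀ = [-577879/299698, 508367/299698, -512086/149849]ᵀ.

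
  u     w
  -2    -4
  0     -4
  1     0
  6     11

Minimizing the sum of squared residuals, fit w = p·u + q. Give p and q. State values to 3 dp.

p = 2.022, q = -1.777

Forming MᵀM = [[41, 5]; [5, 4]] and Mᵀw = [74, 3]ᵀ gives MᵀM·[p, q]ᵀ = Mᵀw.
Δ = 41·4 − 5² = 139.
p = (74·4 − 5·3)/139 = 281/139; q = (41·3 − 5·74)/139 = -247/139.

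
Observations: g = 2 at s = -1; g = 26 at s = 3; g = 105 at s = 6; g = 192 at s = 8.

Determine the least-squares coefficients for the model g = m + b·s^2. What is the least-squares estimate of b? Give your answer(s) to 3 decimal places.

b = 3.008

Forming XᵀX = [[4, 110]; [110, 5474]] and Xᵀg = [325, 16304]ᵀ gives XᵀX·[m, b]ᵀ = Xᵀg.
Eliminating b: 5474·(row 1) − 110·(row 2) gives 9796·m = 5474·325 − 110·16304 = -14390, so m = -7195/4898.
Then b = (16304 − 110·(-7195/4898))/5474 = 14733/4898.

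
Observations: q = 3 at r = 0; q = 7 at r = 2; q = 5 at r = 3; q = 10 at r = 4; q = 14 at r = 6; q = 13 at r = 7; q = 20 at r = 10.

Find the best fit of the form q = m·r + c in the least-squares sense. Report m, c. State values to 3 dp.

m = 1.696, c = 2.532

Normal-equation sums: Σr·r = 214, Σr = 32, Σ1 = 7.
Right-hand side: Σr·q = 444, Σq = 72.
So XᵀX·[m, c]ᵀ = Xᵀq: [[214, 32]; [32, 7]]·[m, c]ᵀ = [444, 72]ᵀ.
Determinant 214·7 − 32² = 474.
m = (444·7 − 32·72)/474 = 134/79; c = (214·72 − 32·444)/474 = 200/79.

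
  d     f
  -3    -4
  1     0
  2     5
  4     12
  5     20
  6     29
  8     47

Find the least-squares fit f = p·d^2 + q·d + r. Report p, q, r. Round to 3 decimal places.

p = 0.525, q = 1.980, r = -2.559

Entries of AᵀA: Σd^2·d^2 = 6371, Σd^2·d = 899, Σd^2 = 155, Σd·d = 155, Σd = 23, Σ1 = 7.
Right-hand side: Σd^2·f = 4728, Σd·f = 720, Σf = 109.
Inverting the 3×3 Gram matrix, [p, q, r]ᵀ = [24973/47572, 94197/47572, -60857/23786]ᵀ.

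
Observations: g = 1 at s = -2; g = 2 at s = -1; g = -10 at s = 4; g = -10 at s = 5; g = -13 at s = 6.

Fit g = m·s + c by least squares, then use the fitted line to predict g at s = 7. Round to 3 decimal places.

ĝ = -14.647

Normal-equation sums: Σs·s = 82, Σs = 12, Σ1 = 5.
Right-hand side: Σs·g = -172, Σg = -30.
Determinant 82·5 − 12² = 266.
m = ((-172)·5 − 12·(-30))/266 = -250/133; c = (82·(-30) − 12·(-172))/266 = -198/133.
At s = 7: ĝ = (-250/133)·(7) + (-198/133)·(1) = -1948/133.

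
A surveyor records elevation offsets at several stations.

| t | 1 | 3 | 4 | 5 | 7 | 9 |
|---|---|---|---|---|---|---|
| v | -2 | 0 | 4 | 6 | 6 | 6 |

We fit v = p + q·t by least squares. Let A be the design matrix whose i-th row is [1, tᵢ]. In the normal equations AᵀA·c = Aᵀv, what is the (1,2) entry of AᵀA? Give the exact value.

29

Row 1 ↔ basis 1, column 2 ↔ basis t, so (AᵀA)_{1,2} = Σᵢ t = (1)·(1) + (1)·(3) + (1)·(4) + (1)·(5) + (1)·(7) + (1)·(9) = 29.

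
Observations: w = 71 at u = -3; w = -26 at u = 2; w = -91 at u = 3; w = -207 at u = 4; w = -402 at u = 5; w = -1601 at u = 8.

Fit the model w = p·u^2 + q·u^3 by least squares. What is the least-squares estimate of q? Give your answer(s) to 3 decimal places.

q = -2.995

Normal-equation sums: Σu^2·u^2 = 5155, Σu^2·u^3 = 36949, Σu^3·u^3 = 283387.
Moment sums: Σu^2·w = -116110, Σu^3·w = -887792.
det = 5155·283387 − 36949² = 95631384.
p = ((-116110)·283387 − 36949·(-887792))/95631384 = -50518981/47815692; q = (5155·(-887792) − 36949·(-116110))/95631384 = -143209685/47815692.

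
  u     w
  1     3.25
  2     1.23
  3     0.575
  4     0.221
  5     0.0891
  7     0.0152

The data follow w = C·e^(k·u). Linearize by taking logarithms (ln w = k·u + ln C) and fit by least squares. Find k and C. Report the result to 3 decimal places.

k = -0.891, C = 7.808

Taking logs, ln w = k·u + ln C, so regress ln w on u.
XᵀX = [[104.0000, 22.0000]; [22.0000, 6]], rhs = [-47.5010, -7.2818]ᵀ  (here Σu = 22.0000, Σ(u)² = 104.0000, Σln w = -7.2818, Σu·ln w = -47.5010).
Solving (det = 140.0000): k = -0.89148, ln C = 2.05514, so C = exp(2.05514) = 7.80792.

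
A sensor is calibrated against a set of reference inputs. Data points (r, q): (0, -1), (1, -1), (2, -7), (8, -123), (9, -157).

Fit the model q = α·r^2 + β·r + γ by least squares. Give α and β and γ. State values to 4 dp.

Sums needed: Σr^2·r^2 = 10674, Σr^2·r = 1250, Σr^2 = 150, Σr·r = 150, Σr = 20, Σ1 = 5.
And Σr^2·q = -20618, Σr·q = -2412, Σq = -289.
Inverting the 3×3 Gram matrix, [α, β, γ]ᵀ = [-499/242, 1457/1210, -458/605]ᵀ.

α = -2.0620, β = 1.2041, γ = -0.7570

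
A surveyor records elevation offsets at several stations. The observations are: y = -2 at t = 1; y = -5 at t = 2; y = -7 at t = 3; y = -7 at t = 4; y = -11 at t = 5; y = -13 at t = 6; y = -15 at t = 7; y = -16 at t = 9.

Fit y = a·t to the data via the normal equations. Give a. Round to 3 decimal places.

a = -2.005

Sums needed: Σt·t = 221.
Moment sums: Σt·y = -443.
XᵀX·[a]ᵀ = Xᵀy becomes [[221]]·[a]ᵀ = [-443]ᵀ.
Hence a = -443 / 221 ≈ -2.00452.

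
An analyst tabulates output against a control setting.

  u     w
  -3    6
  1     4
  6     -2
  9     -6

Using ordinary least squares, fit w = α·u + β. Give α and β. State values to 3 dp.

α = -1.021, β = 3.817

Compute the Gram sums: Σu·u = 127, Σu = 13, Σ1 = 4.
For Xᵀw: Σu·w = -80, Σw = 2.
XᵀX·[α, β]ᵀ = Xᵀw becomes [[127, 13]; [13, 4]]·[α, β]ᵀ = [-80, 2]ᵀ.
Determinant 127·4 − 13² = 339.
α = ((-80)·4 − 13·2)/339 = -346/339; β = (127·2 − 13·(-80))/339 = 1294/339.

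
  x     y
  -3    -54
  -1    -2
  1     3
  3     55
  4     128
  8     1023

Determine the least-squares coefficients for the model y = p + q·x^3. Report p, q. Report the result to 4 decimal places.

The normal system AᵀA·[p, q]ᵀ = Aᵀy is [[6, 576]; [576, 267700]]·[p, q]ᵀ = [1153, 534916]ᵀ.
Eliminating q: 267700·(row 1) − 576·(row 2) gives 1274424·p = 267700·1153 − 576·534916 = 546484, so p = 136621/318606.
Then q = (534916 − 576·(136621/318606))/267700 = 106057/53101.

p = 0.4288, q = 1.9973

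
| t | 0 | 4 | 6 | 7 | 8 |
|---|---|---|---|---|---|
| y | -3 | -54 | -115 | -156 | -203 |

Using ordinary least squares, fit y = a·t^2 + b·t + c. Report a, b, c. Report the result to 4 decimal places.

a = -3.0906, b = -0.2231, c = -3.0958

XᵀX·[a, b, c]ᵀ = Xᵀy reads: 8049·a + 1135·b + 165·c = -25640;  1135·a + 165·b + 25·c = -3622;  165·a + 25·b + 5·c = -531.
Solving the 3×3 system (Gaussian elimination) gives a = -2491/806, b = -29/130, c = -6238/2015.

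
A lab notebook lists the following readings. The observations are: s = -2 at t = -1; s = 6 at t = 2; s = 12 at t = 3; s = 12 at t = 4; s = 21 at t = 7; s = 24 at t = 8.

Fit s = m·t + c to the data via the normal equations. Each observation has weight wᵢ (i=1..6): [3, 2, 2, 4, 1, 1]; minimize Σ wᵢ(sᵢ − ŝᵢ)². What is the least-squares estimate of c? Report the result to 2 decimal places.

With design matrix M, MᵀWM = [[206, 38]; [38, 13]] and MᵀWs = [633, 123]ᵀ.
Δ = 206·13 − 38² = 1234.
m = (633·13 − 38·123)/1234 = 3555/1234; c = (206·123 − 38·633)/1234 = 642/617.

c = 1.04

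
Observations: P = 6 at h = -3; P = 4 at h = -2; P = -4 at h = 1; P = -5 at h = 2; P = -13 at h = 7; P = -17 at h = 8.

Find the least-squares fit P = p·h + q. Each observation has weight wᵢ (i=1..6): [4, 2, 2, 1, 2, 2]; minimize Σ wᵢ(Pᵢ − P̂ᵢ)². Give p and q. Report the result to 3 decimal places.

Sums needed: Σwᵢ·h·h = 276, Σwᵢ·h = 18, Σwᵢ·1 = 13.
And Σwᵢ·h·P = -560, Σwᵢ·P = -41.
So XᵀWX·[p, q]ᵀ = XᵀWP: [[276, 18]; [18, 13]]·[p, q]ᵀ = [-560, -41]ᵀ.
Δ = 276·13 − 18² = 3264.
p = ((-560)·13 − 18·(-41))/3264 = -3271/1632; q = (276·(-41) − 18·(-560))/3264 = -103/272.

p = -2.004, q = -0.379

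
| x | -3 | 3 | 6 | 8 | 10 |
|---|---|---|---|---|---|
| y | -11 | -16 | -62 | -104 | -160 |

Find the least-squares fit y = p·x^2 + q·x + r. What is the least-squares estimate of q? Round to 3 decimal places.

With design matrix A, AᵀA = [[15554, 1728, 218]; [1728, 218, 24]; [218, 24, 5]] and Aᵀy = [-25131, -2819, -353]ᵀ.
Solving the 3×3 system (Gaussian elimination) gives p = -586913/393198, q = -1925/1846, r = -101126/196599.

q = -1.043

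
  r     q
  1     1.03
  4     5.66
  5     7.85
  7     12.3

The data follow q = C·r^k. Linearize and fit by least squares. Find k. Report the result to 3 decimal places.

k = 1.267

Taking logs, ln q = k·ln r + ln C, so regress ln q on ln r.
Σln r = 4.9416, Σ(ln r)² = 8.2987, Σln q = 6.3331, Σln r·ln q = 10.6028.
Equations: 8.2987·k + 4.9416·ln C = 10.6028;  4.9416·k + 4·ln C = 6.3331.
Slope k = (n·Σln r·ln q − Σln r·Σln q)/(n·Σ(ln r)² − (Σln r)²) = (4·10.6028 − 4.9416·6.3331)/8.7748 = 1.26671; ln C = (Σln q − k·Σln r)/n = 0.01837.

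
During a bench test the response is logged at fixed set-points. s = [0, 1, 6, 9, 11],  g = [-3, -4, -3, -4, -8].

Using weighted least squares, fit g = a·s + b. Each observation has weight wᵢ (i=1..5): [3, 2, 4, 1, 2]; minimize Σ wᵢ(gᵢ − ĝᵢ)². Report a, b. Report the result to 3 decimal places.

a = -0.299, b = -2.664

From the data, Σwᵢ·s·s = 469, Σwᵢ·s = 57, Σwᵢ·1 = 12.
For AᵀWg: Σwᵢ·s·g = -292, Σwᵢ·g = -49.
Determinant 469·12 − 57² = 2379.
a = ((-292)·12 − 57·(-49))/2379 = -237/793; b = (469·(-49) − 57·(-292))/2379 = -6337/2379.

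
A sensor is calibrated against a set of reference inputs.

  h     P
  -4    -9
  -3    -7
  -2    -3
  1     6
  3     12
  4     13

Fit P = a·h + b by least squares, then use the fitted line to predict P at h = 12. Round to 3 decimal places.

Forming MᵀM = [[55, -1]; [-1, 6]] and MᵀP = [157, 12]ᵀ gives MᵀM·[a, b]ᵀ = MᵀP.
Δ = 55·6 − (-1)² = 329.
a = (157·6 − (-1)·12)/329 = 954/329; b = (55·12 − (-1)·157)/329 = 817/329.
At h = 12: P̂ = (954/329)·(12) + (817/329)·(1) = 12265/329.

P̂ = 37.280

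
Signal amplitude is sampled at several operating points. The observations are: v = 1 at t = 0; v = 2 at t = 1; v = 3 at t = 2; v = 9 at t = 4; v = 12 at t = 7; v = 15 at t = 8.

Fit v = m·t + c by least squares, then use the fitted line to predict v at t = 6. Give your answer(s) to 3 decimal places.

With design matrix X, XᵀX = [[134, 22]; [22, 6]] and Xᵀv = [248, 42]ᵀ.
Determinant 134·6 − 22² = 320.
m = (248·6 − 22·42)/320 = 141/80; c = (134·42 − 22·248)/320 = 43/80.
At t = 6: v̂ = (141/80)·(6) + (43/80)·(1) = 889/80.

v̂ = 11.113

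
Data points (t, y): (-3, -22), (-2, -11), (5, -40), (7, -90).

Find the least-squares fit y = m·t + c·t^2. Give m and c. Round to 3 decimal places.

m = 1.544, c = -2.024

The normal system AᵀA·[m, c]ᵀ = Aᵀy is [[87, 433]; [433, 3123]]·[m, c]ᵀ = [-742, -5652]ᵀ.
Eliminating c: 3123·(row 1) − 433·(row 2) gives 84212·m = 3123·(-742) − 433·(-5652) = 130050, so m = 65025/42106.
Then c = ((-5652) − 433·(65025/42106))/3123 = -85219/42106.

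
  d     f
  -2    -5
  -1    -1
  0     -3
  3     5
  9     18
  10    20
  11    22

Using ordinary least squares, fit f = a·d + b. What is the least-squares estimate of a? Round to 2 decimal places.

a = 2.08

The normal system XᵀX·[a, b]ᵀ = Xᵀf is [[316, 30]; [30, 7]]·[a, b]ᵀ = [630, 56]ᵀ.
Determinant 316·7 − 30² = 1312.
a = (630·7 − 30·56)/1312 = 1365/656; b = (316·56 − 30·630)/1312 = -301/328.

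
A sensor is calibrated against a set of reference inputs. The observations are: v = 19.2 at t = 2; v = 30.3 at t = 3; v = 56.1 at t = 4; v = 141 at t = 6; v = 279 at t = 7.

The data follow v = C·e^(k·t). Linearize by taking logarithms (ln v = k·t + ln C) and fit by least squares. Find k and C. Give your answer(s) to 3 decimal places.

k = 0.528, C = 6.499

Linearized form: ln v = k·t + ln C. From the 5 transformed points,
XᵀX = [[114.0000, 22.0000]; [22.0000, 5]], rhs = [101.3628, 20.9732]ᵀ  (here Σt = 22.0000, Σ(t)² = 114.0000, Σln v = 20.9732, Σt·ln v = 101.3628).
Solving (det = 86.0000): k = 0.52796, ln C = 1.87161, so C = exp(1.87161) = 6.49873.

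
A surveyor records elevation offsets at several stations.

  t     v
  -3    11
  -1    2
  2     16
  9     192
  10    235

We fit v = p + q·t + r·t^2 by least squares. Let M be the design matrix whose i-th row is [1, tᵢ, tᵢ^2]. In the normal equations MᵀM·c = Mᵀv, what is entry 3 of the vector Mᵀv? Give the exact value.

39217

Entry 3 ↔ basis t^2, so (Mᵀv)_{3} = Σᵢ (t^2)·vᵢ = (9)·(11) + (1)·(2) + (4)·(16) + (81)·(192) + (100)·(235) = 39217.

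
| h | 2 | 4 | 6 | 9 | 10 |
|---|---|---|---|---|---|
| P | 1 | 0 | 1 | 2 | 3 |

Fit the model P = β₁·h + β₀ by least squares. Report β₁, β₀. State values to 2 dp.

MᵀM·[β₁, β₀]ᵀ = MᵀP reads: 237·β₁ + 31·β₀ = 56;  31·β₁ + 5·β₀ = 7.
(Σh·h = 237, Σh = 31, Σ1 = 5, Σh·P = 56, ΣP = 7.)
Eliminating β₀: 5·(row 1) − 31·(row 2) gives 224·β₁ = 5·56 − 31·7 = 63, so β₁ = 9/32.
Then β₀ = (7 − 31·(9/32))/5 = -11/32.

β₁ = 0.28, β₀ = -0.34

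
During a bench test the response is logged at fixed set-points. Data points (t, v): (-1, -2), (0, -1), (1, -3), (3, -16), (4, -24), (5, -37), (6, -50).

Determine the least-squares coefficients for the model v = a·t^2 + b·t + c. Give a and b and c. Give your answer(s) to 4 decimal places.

XᵀX·[a, b, c]ᵀ = Xᵀv reads: 2260·a + 432·b + 88·c = -3258;  432·a + 88·b + 18·c = -630;  88·a + 18·b + 7·c = -133.
(Σt^2·t^2 = 2260, Σt^2·t = 432, Σt^2 = 88, Σt·t = 88, Σt = 18, Σ1 = 7, Σt^2·v = -3258, Σt·v = -630, Σv = -133.)
Inverting the 3×3 Gram matrix, [a, b, c]ᵀ = [-6049/5082, -876/847, -3499/2541]ᵀ.

a = -1.1903, b = -1.0342, c = -1.3770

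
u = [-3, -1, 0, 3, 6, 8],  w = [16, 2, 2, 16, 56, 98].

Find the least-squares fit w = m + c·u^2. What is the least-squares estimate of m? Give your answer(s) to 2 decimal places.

m = 1.81

Setting ∂/∂m … = 0 gives: 6·m + 119·c = 190;  119·m + 5555·c = 8578.
Δ = 6·5555 − 119² = 19169.
m = (190·5555 − 119·8578)/19169 = 34668/19169; c = (6·8578 − 119·190)/19169 = 28858/19169.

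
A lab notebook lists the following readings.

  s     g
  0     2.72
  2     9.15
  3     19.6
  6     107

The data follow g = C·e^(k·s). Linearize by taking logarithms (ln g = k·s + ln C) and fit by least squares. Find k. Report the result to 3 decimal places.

Let Y = ln g. Fitting Y = k·s + ln C by least squares:
XᵀX = [[49.0000, 11.0000]; [11.0000, 4]], rhs = [41.3911, 10.8627]ᵀ  (here Σs = 11.0000, Σ(s)² = 49.0000, Σln g = 10.8627, Σs·ln g = 41.3911).
Solving (det = 75.0000): k = 0.61432, ln C = 1.02630.

k = 0.614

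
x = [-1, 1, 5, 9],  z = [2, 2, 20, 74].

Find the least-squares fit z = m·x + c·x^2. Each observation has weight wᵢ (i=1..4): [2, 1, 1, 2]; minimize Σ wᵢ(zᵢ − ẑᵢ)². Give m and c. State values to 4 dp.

m = -0.9383, c = 1.0166

With design matrix M, MᵀWM = [[190, 1582]; [1582, 13750]] and MᵀWz = [1430, 12494]ᵀ.
det = 190·13750 − 1582² = 109776.
m = (1430·13750 − 1582·12494)/109776 = -2146/2287; c = (190·12494 − 1582·1430)/109776 = 2325/2287.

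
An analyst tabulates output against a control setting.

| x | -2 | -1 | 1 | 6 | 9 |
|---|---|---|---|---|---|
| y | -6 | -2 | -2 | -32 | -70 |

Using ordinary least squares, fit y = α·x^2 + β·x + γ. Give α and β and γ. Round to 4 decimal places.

Compute the Gram sums: Σx^2·x^2 = 7875, Σx^2·x = 937, Σx^2 = 123, Σx·x = 123, Σx = 13, Σ1 = 5.
Moment sums: Σx^2·y = -6850, Σx·y = -810, Σy = -112.
Normal equations: [[7875, 937, 123]; [937, 123, 13]; [123, 13, 5]]·[α, β, γ]ᵀ = [-6850, -810, -112]ᵀ.
Inverting the 3×3 Gram matrix, [α, β, γ]ᵀ = [-14079/16129, 3608/16129, -24327/16129]ᵀ.

α = -0.8729, β = 0.2237, γ = -1.5083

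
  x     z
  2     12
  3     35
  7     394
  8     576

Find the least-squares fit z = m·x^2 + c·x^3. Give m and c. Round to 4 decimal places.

m = 1.0416, c = 0.9963

Entries of AᵀA: Σx^2·x^2 = 6594, Σx^2·x^3 = 49850, Σx^3·x^3 = 380586.
Right-hand side: Σx^2·z = 56533, Σx^3·z = 431095.
Normal equations: [[6594, 49850]; [49850, 380586]]·[m, c]ᵀ = [56533, 431095]ᵀ.
Eliminating c: 380586·(row 1) − 49850·(row 2) gives 24561584·m = 380586·56533 − 49850·431095 = 25582588, so m = 6395647/6140396.
Then c = (431095 − 49850·(6395647/6140396))/380586 = 6117595/6140396.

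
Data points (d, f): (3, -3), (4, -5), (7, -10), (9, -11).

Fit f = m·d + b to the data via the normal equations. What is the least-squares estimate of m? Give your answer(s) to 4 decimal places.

The normal system XᵀX·[m, b]ᵀ = Xᵀf is [[155, 23]; [23, 4]]·[m, b]ᵀ = [-198, -29]ᵀ.
det = 155·4 − 23² = 91.
m = ((-198)·4 − 23·(-29))/91 = -125/91; b = (155·(-29) − 23·(-198))/91 = 59/91.

m = -1.3736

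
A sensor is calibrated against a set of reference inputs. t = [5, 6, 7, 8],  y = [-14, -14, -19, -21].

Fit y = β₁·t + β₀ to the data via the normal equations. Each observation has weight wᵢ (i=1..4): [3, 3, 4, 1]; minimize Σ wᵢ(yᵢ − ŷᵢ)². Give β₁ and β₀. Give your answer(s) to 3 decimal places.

Entries of XᵀWX: Σwᵢ·t·t = 443, Σwᵢ·t = 69, Σwᵢ·1 = 11.
Moment sums: Σwᵢ·t·y = -1162, Σwᵢ·y = -181.
det = 443·11 − 69² = 112.
β₁ = ((-1162)·11 − 69·(-181))/112 = -293/112; β₀ = (443·(-181) − 69·(-1162))/112 = -5/112.

β₁ = -2.616, β₀ = -0.045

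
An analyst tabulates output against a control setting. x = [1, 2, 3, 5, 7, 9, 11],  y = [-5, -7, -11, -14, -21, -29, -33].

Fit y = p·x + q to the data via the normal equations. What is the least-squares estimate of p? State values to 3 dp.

With design matrix A, AᵀA = [[290, 38]; [38, 7]] and Aᵀy = [-893, -120]ᵀ.
det = 290·7 − 38² = 586.
p = ((-893)·7 − 38·(-120))/586 = -1691/586; q = (290·(-120) − 38·(-893))/586 = -433/293.

p = -2.886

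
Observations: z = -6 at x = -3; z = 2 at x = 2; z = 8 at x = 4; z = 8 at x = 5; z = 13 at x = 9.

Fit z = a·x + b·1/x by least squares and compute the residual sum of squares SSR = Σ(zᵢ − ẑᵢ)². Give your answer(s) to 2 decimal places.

SSR = 7.03

From the data, Σx·x = 135, Σx·1/x = 5, Σ1/x·1/x = 15421/32400.
For Aᵀz: Σx·z = 211, Σ1/x·z = 362/45.
det = 135·(15421/32400) − 5² = 9421/240.
a = (211·(15421/32400) − 5·(362/45))/(9421/240) = 1950631/1271835; b = (135·(362/45) − 5·211)/(9421/240) = 7440/9421.
Residuals: -481439/423945, -1859792/1271835, 2121056/1271835, 44129/254367, -125936/141315; SSR = 8945414/1271835.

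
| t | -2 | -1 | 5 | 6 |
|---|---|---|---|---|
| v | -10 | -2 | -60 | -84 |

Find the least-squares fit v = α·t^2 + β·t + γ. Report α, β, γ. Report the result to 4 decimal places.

Compute the Gram sums: Σt^2·t^2 = 1938, Σt^2·t = 332, Σt^2 = 66, Σt·t = 66, Σt = 8, Σ1 = 4.
Moment sums: Σt^2·v = -4566, Σt·v = -782, Σv = -156.
So AᵀA·[α, β, γ]ᵀ = Aᵀv: [[1938, 332, 66]; [332, 66, 8]; [66, 8, 4]]·[α, β, γ]ᵀ = [-4566, -782, -156]ᵀ.
Row-reducing yields α = -16/7, β = -9/35, γ = -27/35.

α = -2.2857, β = -0.2571, γ = -0.7714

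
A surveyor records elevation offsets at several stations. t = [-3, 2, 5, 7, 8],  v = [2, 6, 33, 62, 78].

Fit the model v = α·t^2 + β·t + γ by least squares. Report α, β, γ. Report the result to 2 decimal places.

Entries of MᵀM: Σt^2·t^2 = 7219, Σt^2·t = 961, Σt^2 = 151, Σt·t = 151, Σt = 19, Σ1 = 5.
And Σt^2·v = 8897, Σt·v = 1229, Σv = 181.
Inverting the 3×3 Gram matrix, [α, β, γ]ᵀ = [25331/24829, 46057/24829, -41203/24829]ᵀ.

α = 1.02, β = 1.85, γ = -1.66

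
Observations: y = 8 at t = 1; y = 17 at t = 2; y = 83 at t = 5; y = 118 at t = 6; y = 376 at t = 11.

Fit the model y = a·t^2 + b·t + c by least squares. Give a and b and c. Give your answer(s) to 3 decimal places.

Compute the Gram sums: Σt^2·t^2 = 16579, Σt^2·t = 1681, Σt^2 = 187, Σt·t = 187, Σt = 25, Σ1 = 5.
For Mᵀy: Σt^2·y = 51895, Σt·y = 5301, Σy = 602.
So MᵀM·[a, b, c]ᵀ = Mᵀy: [[16579, 1681, 187]; [1681, 187, 25]; [187, 25, 5]]·[a, b, c]ᵀ = [51895, 5301, 602]ᵀ.
Solving the 3×3 system (Gaussian elimination) gives a = 17576/5901, b = 13145/11802, c = 1931/562.

a = 2.978, b = 1.114, c = 3.436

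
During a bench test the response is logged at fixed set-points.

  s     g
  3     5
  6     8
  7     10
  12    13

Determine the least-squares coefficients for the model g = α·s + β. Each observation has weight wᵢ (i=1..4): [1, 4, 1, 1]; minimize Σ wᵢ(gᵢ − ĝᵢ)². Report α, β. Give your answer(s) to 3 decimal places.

α = 0.886, β = 2.752

XᵀWX·[α, β]ᵀ = XᵀWg reads: 346·α + 46·β = 433;  46·α + 7·β = 60.
(Σwᵢ·s·s = 346, Σwᵢ·s = 46, Σwᵢ·1 = 7, Σwᵢ·s·g = 433, Σwᵢ·g = 60.)
Δ = 346·7 − 46² = 306.
α = (433·7 − 46·60)/306 = 271/306; β = (346·60 − 46·433)/306 = 421/153.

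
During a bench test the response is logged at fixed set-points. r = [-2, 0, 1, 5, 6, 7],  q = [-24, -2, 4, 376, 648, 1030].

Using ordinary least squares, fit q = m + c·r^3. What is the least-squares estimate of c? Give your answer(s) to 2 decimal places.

c = 3.00

AᵀA·[m, c]ᵀ = Aᵀq reads: 6·m + 677·c = 2032;  677·m + 179995·c = 540454.
det = 6·179995 − 677² = 621641.
m = (2032·179995 − 677·540454)/621641 = -137518/621641; c = (6·540454 − 677·2032)/621641 = 1867060/621641.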